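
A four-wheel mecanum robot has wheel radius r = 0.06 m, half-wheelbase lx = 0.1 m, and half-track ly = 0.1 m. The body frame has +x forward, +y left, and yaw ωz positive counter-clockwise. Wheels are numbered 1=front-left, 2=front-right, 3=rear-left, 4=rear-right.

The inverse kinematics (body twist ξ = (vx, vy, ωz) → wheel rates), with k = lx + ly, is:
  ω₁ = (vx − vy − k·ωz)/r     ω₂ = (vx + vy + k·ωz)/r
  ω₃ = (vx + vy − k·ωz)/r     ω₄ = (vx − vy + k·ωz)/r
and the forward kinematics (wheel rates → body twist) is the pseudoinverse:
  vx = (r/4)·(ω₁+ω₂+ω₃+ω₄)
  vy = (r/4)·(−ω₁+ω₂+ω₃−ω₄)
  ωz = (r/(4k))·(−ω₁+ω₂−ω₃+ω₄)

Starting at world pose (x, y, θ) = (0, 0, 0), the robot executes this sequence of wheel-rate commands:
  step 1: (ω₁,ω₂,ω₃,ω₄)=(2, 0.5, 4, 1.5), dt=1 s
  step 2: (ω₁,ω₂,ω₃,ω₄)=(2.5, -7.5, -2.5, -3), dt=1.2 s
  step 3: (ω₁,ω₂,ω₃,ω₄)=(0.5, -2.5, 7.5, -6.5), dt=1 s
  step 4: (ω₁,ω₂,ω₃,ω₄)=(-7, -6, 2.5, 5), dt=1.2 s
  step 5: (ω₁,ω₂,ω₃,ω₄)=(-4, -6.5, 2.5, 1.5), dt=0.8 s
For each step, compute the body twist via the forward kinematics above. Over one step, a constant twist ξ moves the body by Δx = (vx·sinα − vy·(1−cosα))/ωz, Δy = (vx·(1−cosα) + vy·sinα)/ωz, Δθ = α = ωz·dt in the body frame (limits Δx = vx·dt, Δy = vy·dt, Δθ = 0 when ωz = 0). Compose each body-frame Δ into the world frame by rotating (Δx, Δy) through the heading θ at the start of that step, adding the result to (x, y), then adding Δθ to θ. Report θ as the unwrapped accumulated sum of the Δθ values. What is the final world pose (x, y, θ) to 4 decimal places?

(0.1165, 0.1301, -2.4150)

step 1: ξ=(vx,vy,ωz)=(0.1200, 0.0150, -0.3000), dt=1.0 → body Δ=(0.1204, -0.0031, -0.3000) → world pose (0.1204, -0.0031, -0.3000)
step 2: ξ=(vx,vy,ωz)=(-0.1575, -0.1425, -0.7875), dt=1.2 → body Δ=(-0.2371, -0.0638, -0.9450) → world pose (-0.1249, 0.0060, -1.2450)
step 3: ξ=(vx,vy,ωz)=(-0.0150, 0.1650, -1.2750), dt=1.0 → body Δ=(0.0804, 0.1321, -1.2750) → world pose (0.0260, -0.0279, -2.5200)
step 4: ξ=(vx,vy,ωz)=(-0.0825, -0.0225, 0.2625), dt=1.2 → body Δ=(-0.0932, -0.0420, 0.3150) → world pose (0.0773, 0.0605, -2.2050)
step 5: ξ=(vx,vy,ωz)=(-0.0975, -0.0225, -0.2625), dt=0.8 → body Δ=(-0.0793, -0.0097, -0.2100) → world pose (0.1165, 0.1301, -2.4150)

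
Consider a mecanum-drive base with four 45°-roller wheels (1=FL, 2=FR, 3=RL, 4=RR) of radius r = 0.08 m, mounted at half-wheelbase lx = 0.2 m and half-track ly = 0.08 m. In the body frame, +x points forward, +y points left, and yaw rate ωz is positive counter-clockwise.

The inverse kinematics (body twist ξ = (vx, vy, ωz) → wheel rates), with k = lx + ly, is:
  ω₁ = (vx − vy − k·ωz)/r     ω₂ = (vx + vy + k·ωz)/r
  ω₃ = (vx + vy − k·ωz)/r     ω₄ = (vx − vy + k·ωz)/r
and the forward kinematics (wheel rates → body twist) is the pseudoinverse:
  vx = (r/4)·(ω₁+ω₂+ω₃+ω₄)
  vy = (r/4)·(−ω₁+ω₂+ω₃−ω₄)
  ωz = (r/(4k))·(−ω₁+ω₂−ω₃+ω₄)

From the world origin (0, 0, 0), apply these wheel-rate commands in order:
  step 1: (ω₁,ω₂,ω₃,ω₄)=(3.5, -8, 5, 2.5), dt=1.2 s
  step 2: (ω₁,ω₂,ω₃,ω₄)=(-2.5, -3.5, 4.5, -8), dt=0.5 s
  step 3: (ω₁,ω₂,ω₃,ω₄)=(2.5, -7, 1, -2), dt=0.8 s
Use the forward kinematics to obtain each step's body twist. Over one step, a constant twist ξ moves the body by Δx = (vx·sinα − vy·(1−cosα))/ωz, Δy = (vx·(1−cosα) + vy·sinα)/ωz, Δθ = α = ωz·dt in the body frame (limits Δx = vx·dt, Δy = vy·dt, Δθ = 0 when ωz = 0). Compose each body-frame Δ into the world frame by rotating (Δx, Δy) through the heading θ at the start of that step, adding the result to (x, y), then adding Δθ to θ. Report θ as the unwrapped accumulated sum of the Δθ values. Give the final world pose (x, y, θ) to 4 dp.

(-0.0100, 0.0248, -2.3964)

step 1: ξ=(vx,vy,ωz)=(0.0600, -0.1800, -1.0000), dt=1.2 → body Δ=(-0.0589, -0.2060, -1.2000) → world pose (-0.0589, -0.2060, -1.2000)
step 2: ξ=(vx,vy,ωz)=(-0.1900, 0.2300, -0.9643), dt=0.5 → body Δ=(-0.0642, 0.1331, -0.4821) → world pose (0.0419, -0.0980, -1.6821)
step 3: ξ=(vx,vy,ωz)=(-0.1100, -0.1300, -0.8929), dt=0.8 → body Δ=(-0.1163, -0.0653, -0.7143) → world pose (-0.0100, 0.0248, -2.3964)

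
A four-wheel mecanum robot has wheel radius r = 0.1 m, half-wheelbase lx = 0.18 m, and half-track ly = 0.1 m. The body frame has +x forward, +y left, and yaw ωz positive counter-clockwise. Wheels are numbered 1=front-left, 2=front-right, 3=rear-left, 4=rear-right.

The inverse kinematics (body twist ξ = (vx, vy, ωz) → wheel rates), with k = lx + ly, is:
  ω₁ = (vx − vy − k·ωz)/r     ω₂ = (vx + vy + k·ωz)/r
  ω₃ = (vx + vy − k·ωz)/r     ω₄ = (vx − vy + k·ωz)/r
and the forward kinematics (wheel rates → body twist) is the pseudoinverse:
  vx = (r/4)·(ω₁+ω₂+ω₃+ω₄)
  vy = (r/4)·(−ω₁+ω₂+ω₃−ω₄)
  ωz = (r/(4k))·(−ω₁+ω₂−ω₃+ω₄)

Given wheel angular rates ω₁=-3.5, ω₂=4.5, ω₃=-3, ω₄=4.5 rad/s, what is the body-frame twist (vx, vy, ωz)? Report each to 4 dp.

k = lx + ly = 0.18 + 0.1 = 0.2800
ω₁+ω₂+ω₃+ω₄ = 2.5000  →  vx = (0.1/4)·2.5000 = 0.0625
−ω₁+ω₂+ω₃−ω₄ = 0.5000  →  vy = (0.1/4)·0.5000 = 0.0125
−ω₁+ω₂−ω₃+ω₄ = 15.5000  →  ωz = (0.1/1.1200)·15.5000 = 1.3839

(0.0625, 0.0125, 1.3839)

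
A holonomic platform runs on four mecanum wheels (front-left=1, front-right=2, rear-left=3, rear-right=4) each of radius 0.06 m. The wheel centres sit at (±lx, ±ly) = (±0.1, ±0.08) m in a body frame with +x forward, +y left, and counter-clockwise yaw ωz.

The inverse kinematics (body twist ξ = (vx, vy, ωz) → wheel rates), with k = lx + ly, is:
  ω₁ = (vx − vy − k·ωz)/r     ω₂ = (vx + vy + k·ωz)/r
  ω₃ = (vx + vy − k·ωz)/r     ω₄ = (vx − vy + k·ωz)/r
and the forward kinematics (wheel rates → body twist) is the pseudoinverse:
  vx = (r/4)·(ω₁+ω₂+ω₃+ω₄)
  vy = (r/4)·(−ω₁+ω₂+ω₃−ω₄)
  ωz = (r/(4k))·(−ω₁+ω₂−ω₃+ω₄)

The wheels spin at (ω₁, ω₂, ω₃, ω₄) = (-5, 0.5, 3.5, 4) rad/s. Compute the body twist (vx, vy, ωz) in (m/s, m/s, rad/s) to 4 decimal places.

(0.0450, 0.0750, 0.5000)

k = lx + ly = 0.1 + 0.08 = 0.1800
ω₁+ω₂+ω₃+ω₄ = 3.0000  →  vx = (0.06/4)·3.0000 = 0.0450
−ω₁+ω₂+ω₃−ω₄ = 5.0000  →  vy = (0.06/4)·5.0000 = 0.0750
−ω₁+ω₂−ω₃+ω₄ = 6.0000  →  ωz = (0.06/0.7200)·6.0000 = 0.5000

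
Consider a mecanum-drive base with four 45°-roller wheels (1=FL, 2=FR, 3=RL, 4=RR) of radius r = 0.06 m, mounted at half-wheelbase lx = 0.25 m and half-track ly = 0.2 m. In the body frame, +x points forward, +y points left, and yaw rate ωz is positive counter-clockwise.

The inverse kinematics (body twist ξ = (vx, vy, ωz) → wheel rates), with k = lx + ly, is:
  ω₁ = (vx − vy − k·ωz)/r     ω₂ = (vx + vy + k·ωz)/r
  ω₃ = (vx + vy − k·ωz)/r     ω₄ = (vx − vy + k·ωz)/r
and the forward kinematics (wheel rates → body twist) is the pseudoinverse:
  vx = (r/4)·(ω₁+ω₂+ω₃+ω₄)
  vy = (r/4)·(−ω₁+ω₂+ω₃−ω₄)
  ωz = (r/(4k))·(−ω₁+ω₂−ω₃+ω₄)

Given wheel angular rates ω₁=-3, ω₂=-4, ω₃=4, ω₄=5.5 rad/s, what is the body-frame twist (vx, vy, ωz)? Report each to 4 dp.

(0.0375, -0.0375, 0.0167)

k = lx + ly = 0.25 + 0.2 = 0.4500
ω₁+ω₂+ω₃+ω₄ = 2.5000  →  vx = (0.06/4)·2.5000 = 0.0375
−ω₁+ω₂+ω₃−ω₄ = -2.5000  →  vy = (0.06/4)·-2.5000 = -0.0375
−ω₁+ω₂−ω₃+ω₄ = 0.5000  →  ωz = (0.06/1.8000)·0.5000 = 0.0167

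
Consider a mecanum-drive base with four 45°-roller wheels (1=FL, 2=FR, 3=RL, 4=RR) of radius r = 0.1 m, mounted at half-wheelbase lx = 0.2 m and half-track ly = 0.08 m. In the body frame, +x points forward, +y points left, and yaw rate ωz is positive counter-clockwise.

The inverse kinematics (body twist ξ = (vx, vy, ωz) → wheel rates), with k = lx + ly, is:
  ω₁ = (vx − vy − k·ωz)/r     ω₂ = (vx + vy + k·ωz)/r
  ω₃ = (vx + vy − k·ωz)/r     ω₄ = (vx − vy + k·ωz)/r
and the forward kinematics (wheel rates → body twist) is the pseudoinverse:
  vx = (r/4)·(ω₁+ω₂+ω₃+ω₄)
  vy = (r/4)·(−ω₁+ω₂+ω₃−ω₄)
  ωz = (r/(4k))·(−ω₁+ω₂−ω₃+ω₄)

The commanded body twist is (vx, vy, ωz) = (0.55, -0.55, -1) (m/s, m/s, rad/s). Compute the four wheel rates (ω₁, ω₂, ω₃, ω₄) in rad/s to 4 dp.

(13.8000, -2.8000, 2.8000, 8.2000)

k = lx + ly = 0.2 + 0.08 = 0.2800;  k·ωz = 0.2800·-1 = -0.2800
ω₁ (FL) = (vx − vy − k·ωz)/r = 1.3800/0.1 = 13.8000
ω₂ (FR) = (vx + vy + k·ωz)/r = -0.2800/0.1 = -2.8000
ω₃ (RL) = (vx + vy − k·ωz)/r = 0.2800/0.1 = 2.8000
ω₄ (RR) = (vx − vy + k·ωz)/r = 0.8200/0.1 = 8.2000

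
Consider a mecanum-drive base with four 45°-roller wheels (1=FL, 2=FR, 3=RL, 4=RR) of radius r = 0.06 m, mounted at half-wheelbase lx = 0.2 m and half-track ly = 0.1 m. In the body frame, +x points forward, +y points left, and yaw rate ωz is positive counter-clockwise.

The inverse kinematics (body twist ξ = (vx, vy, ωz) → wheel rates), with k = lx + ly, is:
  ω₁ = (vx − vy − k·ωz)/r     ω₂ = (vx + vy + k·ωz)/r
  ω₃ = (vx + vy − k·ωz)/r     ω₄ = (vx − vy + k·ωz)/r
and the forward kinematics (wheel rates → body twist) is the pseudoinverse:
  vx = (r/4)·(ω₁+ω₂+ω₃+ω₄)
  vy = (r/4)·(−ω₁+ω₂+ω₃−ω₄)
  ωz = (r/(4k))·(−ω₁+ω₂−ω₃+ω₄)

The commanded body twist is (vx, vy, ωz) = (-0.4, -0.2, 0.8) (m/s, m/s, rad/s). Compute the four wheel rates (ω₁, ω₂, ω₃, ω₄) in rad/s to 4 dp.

k = lx + ly = 0.2 + 0.1 = 0.3000;  k·ωz = 0.3000·0.8 = 0.2400
ω₁ (FL) = (vx − vy − k·ωz)/r = -0.4400/0.06 = -7.3333
ω₂ (FR) = (vx + vy + k·ωz)/r = -0.3600/0.06 = -6.0000
ω₃ (RL) = (vx + vy − k·ωz)/r = -0.8400/0.06 = -14.0000
ω₄ (RR) = (vx − vy + k·ωz)/r = 0.0400/0.06 = 0.6667

(-7.3333, -6.0000, -14.0000, 0.6667)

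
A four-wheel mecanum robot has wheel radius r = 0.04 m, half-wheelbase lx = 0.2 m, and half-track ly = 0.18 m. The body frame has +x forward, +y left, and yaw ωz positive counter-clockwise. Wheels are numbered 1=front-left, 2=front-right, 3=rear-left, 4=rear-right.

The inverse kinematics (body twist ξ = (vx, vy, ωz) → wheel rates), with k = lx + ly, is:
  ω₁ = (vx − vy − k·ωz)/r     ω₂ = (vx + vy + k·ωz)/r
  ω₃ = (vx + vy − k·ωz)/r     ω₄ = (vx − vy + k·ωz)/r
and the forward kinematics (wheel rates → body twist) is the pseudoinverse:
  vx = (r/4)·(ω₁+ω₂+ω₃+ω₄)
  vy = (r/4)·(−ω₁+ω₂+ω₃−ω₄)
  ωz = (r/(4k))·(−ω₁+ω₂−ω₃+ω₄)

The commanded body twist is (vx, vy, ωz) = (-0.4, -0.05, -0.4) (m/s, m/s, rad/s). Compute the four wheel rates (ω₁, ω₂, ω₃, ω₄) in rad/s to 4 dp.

(-4.9500, -15.0500, -7.4500, -12.5500)

k = lx + ly = 0.2 + 0.18 = 0.3800;  k·ωz = 0.3800·-0.4 = -0.1520
ω₁ (FL) = (vx − vy − k·ωz)/r = -0.1980/0.04 = -4.9500
ω₂ (FR) = (vx + vy + k·ωz)/r = -0.6020/0.04 = -15.0500
ω₃ (RL) = (vx + vy − k·ωz)/r = -0.2980/0.04 = -7.4500
ω₄ (RR) = (vx − vy + k·ωz)/r = -0.5020/0.04 = -12.5500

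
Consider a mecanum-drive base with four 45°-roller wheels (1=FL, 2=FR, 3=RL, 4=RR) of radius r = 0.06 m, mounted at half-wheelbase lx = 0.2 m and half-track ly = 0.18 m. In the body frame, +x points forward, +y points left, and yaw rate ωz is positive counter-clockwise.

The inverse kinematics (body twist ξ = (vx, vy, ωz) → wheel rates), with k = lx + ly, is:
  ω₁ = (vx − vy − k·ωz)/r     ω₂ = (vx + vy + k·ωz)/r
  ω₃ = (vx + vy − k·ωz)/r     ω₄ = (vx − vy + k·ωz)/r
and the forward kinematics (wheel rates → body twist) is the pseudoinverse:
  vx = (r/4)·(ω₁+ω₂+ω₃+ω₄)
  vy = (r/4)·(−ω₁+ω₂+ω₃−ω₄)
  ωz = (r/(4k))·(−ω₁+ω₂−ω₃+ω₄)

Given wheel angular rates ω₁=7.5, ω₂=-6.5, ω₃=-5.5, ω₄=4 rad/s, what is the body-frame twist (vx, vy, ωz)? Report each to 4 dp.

k = lx + ly = 0.2 + 0.18 = 0.3800
ω₁+ω₂+ω₃+ω₄ = -0.5000  →  vx = (0.06/4)·-0.5000 = -0.0075
−ω₁+ω₂+ω₃−ω₄ = -23.5000  →  vy = (0.06/4)·-23.5000 = -0.3525
−ω₁+ω₂−ω₃+ω₄ = -4.5000  →  ωz = (0.06/1.5200)·-4.5000 = -0.1776

(-0.0075, -0.3525, -0.1776)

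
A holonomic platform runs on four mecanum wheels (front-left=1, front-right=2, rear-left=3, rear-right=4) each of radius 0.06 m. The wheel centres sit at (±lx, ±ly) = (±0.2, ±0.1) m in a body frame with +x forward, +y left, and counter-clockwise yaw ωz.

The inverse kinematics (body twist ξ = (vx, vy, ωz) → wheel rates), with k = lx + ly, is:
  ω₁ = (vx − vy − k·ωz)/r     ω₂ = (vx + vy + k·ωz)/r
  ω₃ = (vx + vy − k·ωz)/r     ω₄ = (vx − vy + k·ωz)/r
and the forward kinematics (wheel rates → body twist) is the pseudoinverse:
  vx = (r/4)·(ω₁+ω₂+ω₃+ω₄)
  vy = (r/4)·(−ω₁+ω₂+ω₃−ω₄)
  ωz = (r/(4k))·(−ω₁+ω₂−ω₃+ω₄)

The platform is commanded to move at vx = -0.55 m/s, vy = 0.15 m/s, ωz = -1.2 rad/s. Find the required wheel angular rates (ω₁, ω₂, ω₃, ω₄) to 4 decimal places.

(-5.6667, -12.6667, -0.6667, -17.6667)

k = lx + ly = 0.2 + 0.1 = 0.3000;  k·ωz = 0.3000·-1.2 = -0.3600
ω₁ (FL) = (vx − vy − k·ωz)/r = -0.3400/0.06 = -5.6667
ω₂ (FR) = (vx + vy + k·ωz)/r = -0.7600/0.06 = -12.6667
ω₃ (RL) = (vx + vy − k·ωz)/r = -0.0400/0.06 = -0.6667
ω₄ (RR) = (vx − vy + k·ωz)/r = -1.0600/0.06 = -17.6667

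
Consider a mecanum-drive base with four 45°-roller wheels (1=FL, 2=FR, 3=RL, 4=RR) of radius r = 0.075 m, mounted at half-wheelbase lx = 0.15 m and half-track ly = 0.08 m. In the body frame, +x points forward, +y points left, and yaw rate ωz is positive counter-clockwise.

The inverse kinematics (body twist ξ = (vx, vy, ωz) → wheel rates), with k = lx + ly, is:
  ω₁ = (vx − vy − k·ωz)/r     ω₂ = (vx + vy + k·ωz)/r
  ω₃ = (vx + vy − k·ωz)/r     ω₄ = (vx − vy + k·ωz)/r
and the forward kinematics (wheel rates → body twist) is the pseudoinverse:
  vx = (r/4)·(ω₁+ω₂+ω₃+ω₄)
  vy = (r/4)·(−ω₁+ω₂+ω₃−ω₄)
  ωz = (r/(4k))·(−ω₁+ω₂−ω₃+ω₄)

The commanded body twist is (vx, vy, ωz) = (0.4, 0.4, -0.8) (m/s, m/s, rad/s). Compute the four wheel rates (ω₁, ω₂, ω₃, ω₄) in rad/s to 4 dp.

(2.4533, 8.2133, 13.1200, -2.4533)

k = lx + ly = 0.15 + 0.08 = 0.2300;  k·ωz = 0.2300·-0.8 = -0.1840
ω₁ (FL) = (vx − vy − k·ωz)/r = 0.1840/0.075 = 2.4533
ω₂ (FR) = (vx + vy + k·ωz)/r = 0.6160/0.075 = 8.2133
ω₃ (RL) = (vx + vy − k·ωz)/r = 0.9840/0.075 = 13.1200
ω₄ (RR) = (vx − vy + k·ωz)/r = -0.1840/0.075 = -2.4533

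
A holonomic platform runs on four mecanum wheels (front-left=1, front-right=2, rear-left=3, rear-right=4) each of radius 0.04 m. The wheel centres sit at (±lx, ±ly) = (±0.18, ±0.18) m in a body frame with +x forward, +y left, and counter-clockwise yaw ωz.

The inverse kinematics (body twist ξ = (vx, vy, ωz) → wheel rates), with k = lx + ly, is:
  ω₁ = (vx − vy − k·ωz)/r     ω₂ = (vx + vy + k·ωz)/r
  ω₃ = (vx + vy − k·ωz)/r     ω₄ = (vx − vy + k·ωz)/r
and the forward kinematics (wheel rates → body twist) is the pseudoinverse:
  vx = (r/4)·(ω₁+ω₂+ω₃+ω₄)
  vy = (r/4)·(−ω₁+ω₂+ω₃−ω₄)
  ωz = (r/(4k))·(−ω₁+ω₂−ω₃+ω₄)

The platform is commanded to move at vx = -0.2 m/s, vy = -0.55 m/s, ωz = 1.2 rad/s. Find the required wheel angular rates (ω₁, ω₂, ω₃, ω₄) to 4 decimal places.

(-2.0500, -7.9500, -29.5500, 19.5500)

k = lx + ly = 0.18 + 0.18 = 0.3600;  k·ωz = 0.3600·1.2 = 0.4320
ω₁ (FL) = (vx − vy − k·ωz)/r = -0.0820/0.04 = -2.0500
ω₂ (FR) = (vx + vy + k·ωz)/r = -0.3180/0.04 = -7.9500
ω₃ (RL) = (vx + vy − k·ωz)/r = -1.1820/0.04 = -29.5500
ω₄ (RR) = (vx − vy + k·ωz)/r = 0.7820/0.04 = 19.5500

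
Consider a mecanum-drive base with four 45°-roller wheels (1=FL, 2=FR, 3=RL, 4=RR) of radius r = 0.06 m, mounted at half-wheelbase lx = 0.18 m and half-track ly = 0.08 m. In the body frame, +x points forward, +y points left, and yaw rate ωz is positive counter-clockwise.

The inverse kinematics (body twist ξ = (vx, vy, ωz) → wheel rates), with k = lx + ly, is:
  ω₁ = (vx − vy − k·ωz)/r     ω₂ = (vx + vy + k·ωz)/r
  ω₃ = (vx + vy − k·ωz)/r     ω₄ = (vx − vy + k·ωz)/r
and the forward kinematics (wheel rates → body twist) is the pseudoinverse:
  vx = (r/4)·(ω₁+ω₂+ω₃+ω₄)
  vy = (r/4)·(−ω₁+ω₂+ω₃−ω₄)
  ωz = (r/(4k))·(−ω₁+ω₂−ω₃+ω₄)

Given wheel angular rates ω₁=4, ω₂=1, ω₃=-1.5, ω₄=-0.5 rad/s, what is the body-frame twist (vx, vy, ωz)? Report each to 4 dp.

(0.0450, -0.0600, -0.1154)

k = lx + ly = 0.18 + 0.08 = 0.2600
ω₁+ω₂+ω₃+ω₄ = 3.0000  →  vx = (0.06/4)·3.0000 = 0.0450
−ω₁+ω₂+ω₃−ω₄ = -4.0000  →  vy = (0.06/4)·-4.0000 = -0.0600
−ω₁+ω₂−ω₃+ω₄ = -2.0000  →  ωz = (0.06/1.0400)·-2.0000 = -0.1154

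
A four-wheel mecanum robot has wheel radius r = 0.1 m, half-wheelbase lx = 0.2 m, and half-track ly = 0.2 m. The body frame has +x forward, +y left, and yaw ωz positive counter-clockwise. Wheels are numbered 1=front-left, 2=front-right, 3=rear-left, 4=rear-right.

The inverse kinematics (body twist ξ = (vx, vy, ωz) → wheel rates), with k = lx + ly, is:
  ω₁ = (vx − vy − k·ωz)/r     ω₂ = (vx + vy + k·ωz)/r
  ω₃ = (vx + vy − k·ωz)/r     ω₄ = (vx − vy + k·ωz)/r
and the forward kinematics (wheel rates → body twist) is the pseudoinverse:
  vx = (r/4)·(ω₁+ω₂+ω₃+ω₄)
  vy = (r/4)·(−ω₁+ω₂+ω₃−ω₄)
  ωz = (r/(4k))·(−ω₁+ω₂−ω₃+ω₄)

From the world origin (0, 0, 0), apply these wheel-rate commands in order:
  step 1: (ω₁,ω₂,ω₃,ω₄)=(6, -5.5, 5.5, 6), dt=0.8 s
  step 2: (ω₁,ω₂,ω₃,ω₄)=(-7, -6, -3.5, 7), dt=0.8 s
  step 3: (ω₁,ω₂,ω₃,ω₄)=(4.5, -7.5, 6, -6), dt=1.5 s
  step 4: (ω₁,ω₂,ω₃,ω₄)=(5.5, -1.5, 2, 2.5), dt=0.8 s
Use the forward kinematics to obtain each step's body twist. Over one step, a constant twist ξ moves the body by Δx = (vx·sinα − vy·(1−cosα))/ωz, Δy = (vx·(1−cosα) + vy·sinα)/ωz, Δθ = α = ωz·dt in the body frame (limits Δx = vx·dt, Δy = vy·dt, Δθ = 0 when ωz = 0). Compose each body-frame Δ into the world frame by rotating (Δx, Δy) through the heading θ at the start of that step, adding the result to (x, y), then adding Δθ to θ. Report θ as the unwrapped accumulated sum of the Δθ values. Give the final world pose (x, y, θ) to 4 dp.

(-0.3324, -0.3514, -2.5500)

step 1: ξ=(vx,vy,ωz)=(0.3000, -0.3000, -0.6875), dt=0.8 → body Δ=(0.1637, -0.2924, -0.5500) → world pose (0.1637, -0.2924, -0.5500)
step 2: ξ=(vx,vy,ωz)=(-0.2375, -0.2375, 0.7188), dt=0.8 → body Δ=(-0.1266, -0.2328, 0.5750) → world pose (-0.0659, -0.4248, 0.0250)
step 3: ξ=(vx,vy,ωz)=(-0.0750, 0.0000, -1.5000), dt=1.5 → body Δ=(-0.0389, 0.0814, -2.2500) → world pose (-0.1068, -0.3444, -2.2250)
step 4: ξ=(vx,vy,ωz)=(0.2125, -0.1875, -0.4062), dt=0.8 → body Δ=(0.1429, -0.1748, -0.3250) → world pose (-0.3324, -0.3514, -2.5500)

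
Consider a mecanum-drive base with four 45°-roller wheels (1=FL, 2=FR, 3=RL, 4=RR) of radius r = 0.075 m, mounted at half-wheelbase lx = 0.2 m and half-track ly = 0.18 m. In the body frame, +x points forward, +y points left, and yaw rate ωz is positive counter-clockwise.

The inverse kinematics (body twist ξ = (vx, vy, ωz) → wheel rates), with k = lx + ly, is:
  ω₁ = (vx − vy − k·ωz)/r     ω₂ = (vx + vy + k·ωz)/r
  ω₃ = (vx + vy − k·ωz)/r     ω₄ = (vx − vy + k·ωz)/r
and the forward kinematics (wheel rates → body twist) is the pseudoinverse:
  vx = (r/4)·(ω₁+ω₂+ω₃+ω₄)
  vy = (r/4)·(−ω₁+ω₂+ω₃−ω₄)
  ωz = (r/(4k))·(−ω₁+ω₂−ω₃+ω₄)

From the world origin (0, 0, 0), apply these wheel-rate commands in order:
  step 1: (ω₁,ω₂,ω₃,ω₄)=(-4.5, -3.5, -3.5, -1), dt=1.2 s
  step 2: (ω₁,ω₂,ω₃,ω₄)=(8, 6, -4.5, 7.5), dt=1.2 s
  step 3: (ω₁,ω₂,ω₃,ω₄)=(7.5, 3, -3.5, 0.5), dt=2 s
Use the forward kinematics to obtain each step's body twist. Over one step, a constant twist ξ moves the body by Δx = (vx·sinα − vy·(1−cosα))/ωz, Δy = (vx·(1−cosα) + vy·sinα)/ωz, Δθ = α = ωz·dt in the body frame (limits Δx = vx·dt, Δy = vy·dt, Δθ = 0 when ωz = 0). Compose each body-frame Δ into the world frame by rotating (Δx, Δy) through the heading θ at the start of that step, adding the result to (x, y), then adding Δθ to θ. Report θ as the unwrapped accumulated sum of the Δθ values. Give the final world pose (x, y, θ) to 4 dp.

step 1: ξ=(vx,vy,ωz)=(-0.2344, -0.0281, 0.1727), dt=1.2 → body Δ=(-0.2758, -0.0625, 0.2072) → world pose (-0.2758, -0.0625, 0.2072)
step 2: ξ=(vx,vy,ωz)=(0.3187, -0.2625, 0.4934), dt=1.2 → body Δ=(0.4511, -0.1869, 0.5921) → world pose (0.2042, -0.1527, 0.7993)
step 3: ξ=(vx,vy,ωz)=(0.1406, -0.1594, -0.0247), dt=2.0 → body Δ=(0.2733, -0.3256, -0.0493) → world pose (0.6281, -0.1837, 0.7500)

(0.6281, -0.1837, 0.7500)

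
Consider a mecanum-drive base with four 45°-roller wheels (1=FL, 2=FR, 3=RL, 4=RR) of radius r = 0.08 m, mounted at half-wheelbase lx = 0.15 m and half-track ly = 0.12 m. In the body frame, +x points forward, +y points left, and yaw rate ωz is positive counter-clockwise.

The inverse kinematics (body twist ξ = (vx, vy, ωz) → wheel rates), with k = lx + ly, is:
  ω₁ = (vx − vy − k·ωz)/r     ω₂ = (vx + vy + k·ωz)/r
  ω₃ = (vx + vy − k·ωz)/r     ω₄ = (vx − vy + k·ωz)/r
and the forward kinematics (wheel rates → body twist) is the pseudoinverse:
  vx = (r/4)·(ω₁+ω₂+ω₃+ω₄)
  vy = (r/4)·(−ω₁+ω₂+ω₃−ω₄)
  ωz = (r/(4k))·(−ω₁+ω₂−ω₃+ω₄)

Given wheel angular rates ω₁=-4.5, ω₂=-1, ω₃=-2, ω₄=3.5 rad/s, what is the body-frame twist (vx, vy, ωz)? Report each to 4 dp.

(-0.0800, -0.0400, 0.6667)

k = lx + ly = 0.15 + 0.12 = 0.2700
ω₁+ω₂+ω₃+ω₄ = -4.0000  →  vx = (0.08/4)·-4.0000 = -0.0800
−ω₁+ω₂+ω₃−ω₄ = -2.0000  →  vy = (0.08/4)·-2.0000 = -0.0400
−ω₁+ω₂−ω₃+ω₄ = 9.0000  →  ωz = (0.08/1.0800)·9.0000 = 0.6667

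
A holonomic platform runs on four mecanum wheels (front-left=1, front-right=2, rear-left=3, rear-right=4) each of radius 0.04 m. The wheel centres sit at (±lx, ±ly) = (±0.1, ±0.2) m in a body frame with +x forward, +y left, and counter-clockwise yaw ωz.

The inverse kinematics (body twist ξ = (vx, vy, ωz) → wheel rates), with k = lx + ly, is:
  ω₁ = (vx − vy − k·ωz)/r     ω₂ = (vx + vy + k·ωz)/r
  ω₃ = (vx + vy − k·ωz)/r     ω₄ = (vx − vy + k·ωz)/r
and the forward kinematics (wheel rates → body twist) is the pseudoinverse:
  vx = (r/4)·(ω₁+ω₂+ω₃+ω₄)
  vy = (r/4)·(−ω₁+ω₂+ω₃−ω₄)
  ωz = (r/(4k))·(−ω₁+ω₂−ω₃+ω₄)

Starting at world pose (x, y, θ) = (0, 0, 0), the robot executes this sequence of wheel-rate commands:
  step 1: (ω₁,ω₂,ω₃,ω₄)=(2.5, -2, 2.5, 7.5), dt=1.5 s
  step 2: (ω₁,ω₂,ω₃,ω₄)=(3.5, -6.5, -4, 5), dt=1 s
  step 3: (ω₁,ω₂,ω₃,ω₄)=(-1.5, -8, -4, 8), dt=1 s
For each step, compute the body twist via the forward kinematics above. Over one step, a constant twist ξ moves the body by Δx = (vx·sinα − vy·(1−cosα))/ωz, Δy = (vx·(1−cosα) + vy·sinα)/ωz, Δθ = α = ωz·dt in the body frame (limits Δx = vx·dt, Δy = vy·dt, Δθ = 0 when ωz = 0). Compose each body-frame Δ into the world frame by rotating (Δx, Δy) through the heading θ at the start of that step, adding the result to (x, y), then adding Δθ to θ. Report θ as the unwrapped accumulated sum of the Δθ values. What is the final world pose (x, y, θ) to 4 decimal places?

step 1: ξ=(vx,vy,ωz)=(0.1050, -0.0950, 0.0167), dt=1.5 → body Δ=(0.1593, -0.1405, 0.0250) → world pose (0.1593, -0.1405, 0.0250)
step 2: ξ=(vx,vy,ωz)=(-0.0200, -0.1900, -0.0333), dt=1.0 → body Δ=(-0.0232, -0.1896, -0.0333) → world pose (0.1408, -0.3307, -0.0083)
step 3: ξ=(vx,vy,ωz)=(-0.0550, -0.1850, 0.1833), dt=1.0 → body Δ=(-0.0378, -0.1890, 0.1833) → world pose (0.1015, -0.5193, 0.1750)

(0.1015, -0.5193, 0.1750)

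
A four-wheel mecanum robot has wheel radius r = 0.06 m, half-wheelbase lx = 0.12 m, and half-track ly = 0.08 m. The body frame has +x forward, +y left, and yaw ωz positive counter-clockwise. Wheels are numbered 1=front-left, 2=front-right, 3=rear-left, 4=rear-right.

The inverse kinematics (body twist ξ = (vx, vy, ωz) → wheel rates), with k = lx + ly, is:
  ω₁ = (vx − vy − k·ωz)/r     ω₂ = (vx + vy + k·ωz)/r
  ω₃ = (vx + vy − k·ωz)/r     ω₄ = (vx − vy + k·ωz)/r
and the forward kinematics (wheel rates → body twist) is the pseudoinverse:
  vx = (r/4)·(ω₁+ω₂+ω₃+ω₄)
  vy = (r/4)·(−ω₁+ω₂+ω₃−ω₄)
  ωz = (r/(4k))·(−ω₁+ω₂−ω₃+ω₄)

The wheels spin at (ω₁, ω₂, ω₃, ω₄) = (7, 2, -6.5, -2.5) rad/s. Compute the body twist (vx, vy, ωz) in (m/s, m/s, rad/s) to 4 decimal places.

k = lx + ly = 0.12 + 0.08 = 0.2000
ω₁+ω₂+ω₃+ω₄ = 0.0000  →  vx = (0.06/4)·0.0000 = 0.0000
−ω₁+ω₂+ω₃−ω₄ = -9.0000  →  vy = (0.06/4)·-9.0000 = -0.1350
−ω₁+ω₂−ω₃+ω₄ = -1.0000  →  ωz = (0.06/0.8000)·-1.0000 = -0.0750

(0.0000, -0.1350, -0.0750)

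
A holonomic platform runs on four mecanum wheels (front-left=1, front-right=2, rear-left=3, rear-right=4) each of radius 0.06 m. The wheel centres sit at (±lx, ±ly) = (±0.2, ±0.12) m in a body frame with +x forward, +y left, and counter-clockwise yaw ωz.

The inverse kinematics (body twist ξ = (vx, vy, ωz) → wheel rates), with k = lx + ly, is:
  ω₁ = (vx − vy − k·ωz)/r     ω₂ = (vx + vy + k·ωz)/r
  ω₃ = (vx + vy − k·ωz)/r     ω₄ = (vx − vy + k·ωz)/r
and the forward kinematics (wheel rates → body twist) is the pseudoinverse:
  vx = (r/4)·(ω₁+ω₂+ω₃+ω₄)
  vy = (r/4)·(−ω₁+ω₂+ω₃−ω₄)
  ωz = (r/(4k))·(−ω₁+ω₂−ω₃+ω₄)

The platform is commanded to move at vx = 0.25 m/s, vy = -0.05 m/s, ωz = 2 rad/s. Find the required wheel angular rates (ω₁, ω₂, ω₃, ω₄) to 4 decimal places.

k = lx + ly = 0.2 + 0.12 = 0.3200;  k·ωz = 0.3200·2 = 0.6400
ω₁ (FL) = (vx − vy − k·ωz)/r = -0.3400/0.06 = -5.6667
ω₂ (FR) = (vx + vy + k·ωz)/r = 0.8400/0.06 = 14.0000
ω₃ (RL) = (vx + vy − k·ωz)/r = -0.4400/0.06 = -7.3333
ω₄ (RR) = (vx − vy + k·ωz)/r = 0.9400/0.06 = 15.6667

(-5.6667, 14.0000, -7.3333, 15.6667)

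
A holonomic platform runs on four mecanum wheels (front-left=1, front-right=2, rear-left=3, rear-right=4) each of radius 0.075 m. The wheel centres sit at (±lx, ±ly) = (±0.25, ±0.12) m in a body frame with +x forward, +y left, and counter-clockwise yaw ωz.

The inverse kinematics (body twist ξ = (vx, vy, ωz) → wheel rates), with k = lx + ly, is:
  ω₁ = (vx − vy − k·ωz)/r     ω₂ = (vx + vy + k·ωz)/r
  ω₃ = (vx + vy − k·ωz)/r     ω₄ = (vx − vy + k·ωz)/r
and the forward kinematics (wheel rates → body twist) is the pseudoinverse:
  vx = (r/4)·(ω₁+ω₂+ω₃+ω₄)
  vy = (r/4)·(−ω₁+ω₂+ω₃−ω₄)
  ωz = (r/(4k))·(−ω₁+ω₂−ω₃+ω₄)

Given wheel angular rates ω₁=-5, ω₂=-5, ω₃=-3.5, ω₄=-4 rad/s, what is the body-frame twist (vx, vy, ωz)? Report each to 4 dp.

(-0.3281, 0.0094, -0.0253)

k = lx + ly = 0.25 + 0.12 = 0.3700
ω₁+ω₂+ω₃+ω₄ = -17.5000  →  vx = (0.075/4)·-17.5000 = -0.3281
−ω₁+ω₂+ω₃−ω₄ = 0.5000  →  vy = (0.075/4)·0.5000 = 0.0094
−ω₁+ω₂−ω₃+ω₄ = -0.5000  →  ωz = (0.075/1.4800)·-0.5000 = -0.0253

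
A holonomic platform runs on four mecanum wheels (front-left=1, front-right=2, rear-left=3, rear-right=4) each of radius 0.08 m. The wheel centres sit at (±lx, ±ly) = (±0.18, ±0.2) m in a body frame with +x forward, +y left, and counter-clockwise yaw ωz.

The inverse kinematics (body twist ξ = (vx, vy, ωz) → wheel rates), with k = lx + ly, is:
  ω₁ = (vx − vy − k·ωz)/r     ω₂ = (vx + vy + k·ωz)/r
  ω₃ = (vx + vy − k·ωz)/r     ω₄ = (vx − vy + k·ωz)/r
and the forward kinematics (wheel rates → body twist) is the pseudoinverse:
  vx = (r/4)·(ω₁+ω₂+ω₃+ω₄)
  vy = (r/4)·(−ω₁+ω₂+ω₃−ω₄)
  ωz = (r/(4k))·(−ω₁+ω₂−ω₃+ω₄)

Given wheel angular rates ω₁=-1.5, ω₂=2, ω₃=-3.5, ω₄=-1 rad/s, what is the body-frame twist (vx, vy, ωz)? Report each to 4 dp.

k = lx + ly = 0.18 + 0.2 = 0.3800
ω₁+ω₂+ω₃+ω₄ = -4.0000  →  vx = (0.08/4)·-4.0000 = -0.0800
−ω₁+ω₂+ω₃−ω₄ = 1.0000  →  vy = (0.08/4)·1.0000 = 0.0200
−ω₁+ω₂−ω₃+ω₄ = 6.0000  →  ωz = (0.08/1.5200)·6.0000 = 0.3158

(-0.0800, 0.0200, 0.3158)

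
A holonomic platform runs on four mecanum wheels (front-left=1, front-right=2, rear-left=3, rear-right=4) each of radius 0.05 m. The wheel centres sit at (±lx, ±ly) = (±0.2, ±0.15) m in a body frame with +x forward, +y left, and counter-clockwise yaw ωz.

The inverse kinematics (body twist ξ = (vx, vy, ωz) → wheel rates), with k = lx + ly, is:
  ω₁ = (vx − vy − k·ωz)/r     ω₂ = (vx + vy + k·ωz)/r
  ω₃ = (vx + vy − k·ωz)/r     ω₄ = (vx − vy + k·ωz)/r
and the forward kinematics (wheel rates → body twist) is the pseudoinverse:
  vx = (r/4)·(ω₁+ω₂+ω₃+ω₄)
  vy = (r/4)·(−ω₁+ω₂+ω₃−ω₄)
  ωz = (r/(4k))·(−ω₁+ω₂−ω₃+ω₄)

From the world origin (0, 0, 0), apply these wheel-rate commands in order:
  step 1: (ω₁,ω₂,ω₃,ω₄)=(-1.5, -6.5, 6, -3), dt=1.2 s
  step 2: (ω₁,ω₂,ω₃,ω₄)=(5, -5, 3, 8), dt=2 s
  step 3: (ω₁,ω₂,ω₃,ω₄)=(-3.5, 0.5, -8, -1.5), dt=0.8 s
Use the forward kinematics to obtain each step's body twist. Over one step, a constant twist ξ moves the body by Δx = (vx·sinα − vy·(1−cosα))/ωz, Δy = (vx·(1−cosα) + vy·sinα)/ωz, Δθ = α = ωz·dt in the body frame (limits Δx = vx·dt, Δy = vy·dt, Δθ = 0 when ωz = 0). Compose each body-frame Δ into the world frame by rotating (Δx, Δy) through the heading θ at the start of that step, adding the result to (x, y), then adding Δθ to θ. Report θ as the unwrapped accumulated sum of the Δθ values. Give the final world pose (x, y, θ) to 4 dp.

step 1: ξ=(vx,vy,ωz)=(-0.0625, 0.0500, -0.5000), dt=1.2 → body Δ=(-0.0531, 0.0783, -0.6000) → world pose (-0.0531, 0.0783, -0.6000)
step 2: ξ=(vx,vy,ωz)=(0.1375, -0.1875, -0.1786), dt=2.0 → body Δ=(0.2029, -0.4157, -0.3571) → world pose (-0.1203, -0.3794, -0.9571)
step 3: ξ=(vx,vy,ωz)=(-0.1562, -0.0312, 0.3750), dt=0.8 → body Δ=(-0.1194, -0.0432, 0.3000) → world pose (-0.2244, -0.3066, -0.6571)

(-0.2244, -0.3066, -0.6571)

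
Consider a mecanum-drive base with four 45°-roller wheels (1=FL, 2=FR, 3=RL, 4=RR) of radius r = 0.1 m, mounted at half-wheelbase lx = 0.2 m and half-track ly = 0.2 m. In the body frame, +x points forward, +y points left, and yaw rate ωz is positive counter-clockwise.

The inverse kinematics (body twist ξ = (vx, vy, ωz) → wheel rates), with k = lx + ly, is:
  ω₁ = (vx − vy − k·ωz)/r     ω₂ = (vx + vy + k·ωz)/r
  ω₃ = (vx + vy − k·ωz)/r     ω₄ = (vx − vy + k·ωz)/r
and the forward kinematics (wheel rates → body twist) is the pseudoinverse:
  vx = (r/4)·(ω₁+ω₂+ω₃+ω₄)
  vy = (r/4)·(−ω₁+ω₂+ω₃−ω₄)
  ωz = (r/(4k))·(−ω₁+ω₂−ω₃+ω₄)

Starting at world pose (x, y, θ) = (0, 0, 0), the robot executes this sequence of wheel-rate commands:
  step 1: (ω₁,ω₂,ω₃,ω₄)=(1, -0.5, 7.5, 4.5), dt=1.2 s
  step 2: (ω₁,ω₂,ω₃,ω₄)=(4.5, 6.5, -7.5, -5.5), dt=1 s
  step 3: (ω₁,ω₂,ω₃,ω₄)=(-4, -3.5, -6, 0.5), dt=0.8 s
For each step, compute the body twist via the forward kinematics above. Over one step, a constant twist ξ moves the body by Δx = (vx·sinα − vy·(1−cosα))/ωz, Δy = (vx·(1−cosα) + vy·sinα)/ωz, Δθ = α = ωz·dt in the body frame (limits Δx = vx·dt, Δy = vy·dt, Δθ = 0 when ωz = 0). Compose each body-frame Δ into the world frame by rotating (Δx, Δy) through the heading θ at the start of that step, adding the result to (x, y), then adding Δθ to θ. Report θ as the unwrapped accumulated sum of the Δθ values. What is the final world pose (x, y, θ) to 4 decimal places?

(0.0794, -0.1496, 0.2625)

step 1: ξ=(vx,vy,ωz)=(0.3125, 0.0375, -0.2812), dt=1.2 → body Δ=(0.3754, -0.0185, -0.3375) → world pose (0.3754, -0.0185, -0.3375)
step 2: ξ=(vx,vy,ωz)=(-0.0500, 0.0000, 0.2500), dt=1.0 → body Δ=(-0.0495, -0.0062, 0.2500) → world pose (0.3267, -0.0080, -0.0875)
step 3: ξ=(vx,vy,ωz)=(-0.3250, -0.1500, 0.4375), dt=0.8 → body Δ=(-0.2339, -0.1626, 0.3500) → world pose (0.0794, -0.1496, 0.2625)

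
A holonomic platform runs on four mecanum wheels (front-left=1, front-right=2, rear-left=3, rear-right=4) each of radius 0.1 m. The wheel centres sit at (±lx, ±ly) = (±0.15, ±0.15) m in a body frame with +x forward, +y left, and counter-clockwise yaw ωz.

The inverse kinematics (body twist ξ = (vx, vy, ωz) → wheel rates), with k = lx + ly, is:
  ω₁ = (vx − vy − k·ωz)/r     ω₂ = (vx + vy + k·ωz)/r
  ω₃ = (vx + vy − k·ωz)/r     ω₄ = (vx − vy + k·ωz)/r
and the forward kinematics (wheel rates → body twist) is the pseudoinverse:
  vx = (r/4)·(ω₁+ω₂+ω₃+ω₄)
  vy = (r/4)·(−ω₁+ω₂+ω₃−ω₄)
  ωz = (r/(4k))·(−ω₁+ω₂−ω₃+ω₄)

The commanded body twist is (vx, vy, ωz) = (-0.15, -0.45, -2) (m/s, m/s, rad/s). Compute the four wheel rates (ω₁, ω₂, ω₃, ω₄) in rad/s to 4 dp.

k = lx + ly = 0.15 + 0.15 = 0.3000;  k·ωz = 0.3000·-2 = -0.6000
ω₁ (FL) = (vx − vy − k·ωz)/r = 0.9000/0.1 = 9.0000
ω₂ (FR) = (vx + vy + k·ωz)/r = -1.2000/0.1 = -12.0000
ω₃ (RL) = (vx + vy − k·ωz)/r = 0.0000/0.1 = 0.0000
ω₄ (RR) = (vx − vy + k·ωz)/r = -0.3000/0.1 = -3.0000

(9.0000, -12.0000, 0.0000, -3.0000)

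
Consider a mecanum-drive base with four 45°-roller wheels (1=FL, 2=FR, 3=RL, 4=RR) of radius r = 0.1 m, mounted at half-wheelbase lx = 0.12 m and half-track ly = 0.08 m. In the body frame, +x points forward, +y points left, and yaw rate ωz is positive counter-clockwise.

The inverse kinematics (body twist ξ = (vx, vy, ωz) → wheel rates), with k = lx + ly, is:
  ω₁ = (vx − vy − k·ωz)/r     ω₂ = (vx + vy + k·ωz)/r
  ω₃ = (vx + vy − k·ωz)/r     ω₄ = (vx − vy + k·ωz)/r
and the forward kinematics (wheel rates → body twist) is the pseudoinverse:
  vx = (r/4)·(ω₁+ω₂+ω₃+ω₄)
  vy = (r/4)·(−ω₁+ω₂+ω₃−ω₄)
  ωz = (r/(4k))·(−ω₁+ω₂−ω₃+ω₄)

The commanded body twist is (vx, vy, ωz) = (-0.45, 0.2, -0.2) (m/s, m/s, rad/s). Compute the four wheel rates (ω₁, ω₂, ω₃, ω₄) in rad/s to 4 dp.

(-6.1000, -2.9000, -2.1000, -6.9000)

k = lx + ly = 0.12 + 0.08 = 0.2000;  k·ωz = 0.2000·-0.2 = -0.0400
ω₁ (FL) = (vx − vy − k·ωz)/r = -0.6100/0.1 = -6.1000
ω₂ (FR) = (vx + vy + k·ωz)/r = -0.2900/0.1 = -2.9000
ω₃ (RL) = (vx + vy − k·ωz)/r = -0.2100/0.1 = -2.1000
ω₄ (RR) = (vx − vy + k·ωz)/r = -0.6900/0.1 = -6.9000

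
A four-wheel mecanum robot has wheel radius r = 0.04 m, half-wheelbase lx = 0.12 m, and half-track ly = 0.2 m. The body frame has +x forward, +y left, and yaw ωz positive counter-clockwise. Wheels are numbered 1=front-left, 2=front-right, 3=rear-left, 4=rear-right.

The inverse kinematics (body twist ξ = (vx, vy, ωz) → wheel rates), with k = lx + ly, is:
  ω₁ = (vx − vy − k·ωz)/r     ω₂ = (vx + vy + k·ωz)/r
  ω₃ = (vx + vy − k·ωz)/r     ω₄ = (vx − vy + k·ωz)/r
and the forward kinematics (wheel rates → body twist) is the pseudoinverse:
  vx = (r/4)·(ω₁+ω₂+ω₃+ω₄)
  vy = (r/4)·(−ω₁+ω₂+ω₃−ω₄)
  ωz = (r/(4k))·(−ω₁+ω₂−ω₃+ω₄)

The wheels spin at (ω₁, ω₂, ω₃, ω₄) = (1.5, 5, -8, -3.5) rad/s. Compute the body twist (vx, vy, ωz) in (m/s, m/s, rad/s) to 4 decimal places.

(-0.0500, -0.0100, 0.2500)

k = lx + ly = 0.12 + 0.2 = 0.3200
ω₁+ω₂+ω₃+ω₄ = -5.0000  →  vx = (0.04/4)·-5.0000 = -0.0500
−ω₁+ω₂+ω₃−ω₄ = -1.0000  →  vy = (0.04/4)·-1.0000 = -0.0100
−ω₁+ω₂−ω₃+ω₄ = 8.0000  →  ωz = (0.04/1.2800)·8.0000 = 0.2500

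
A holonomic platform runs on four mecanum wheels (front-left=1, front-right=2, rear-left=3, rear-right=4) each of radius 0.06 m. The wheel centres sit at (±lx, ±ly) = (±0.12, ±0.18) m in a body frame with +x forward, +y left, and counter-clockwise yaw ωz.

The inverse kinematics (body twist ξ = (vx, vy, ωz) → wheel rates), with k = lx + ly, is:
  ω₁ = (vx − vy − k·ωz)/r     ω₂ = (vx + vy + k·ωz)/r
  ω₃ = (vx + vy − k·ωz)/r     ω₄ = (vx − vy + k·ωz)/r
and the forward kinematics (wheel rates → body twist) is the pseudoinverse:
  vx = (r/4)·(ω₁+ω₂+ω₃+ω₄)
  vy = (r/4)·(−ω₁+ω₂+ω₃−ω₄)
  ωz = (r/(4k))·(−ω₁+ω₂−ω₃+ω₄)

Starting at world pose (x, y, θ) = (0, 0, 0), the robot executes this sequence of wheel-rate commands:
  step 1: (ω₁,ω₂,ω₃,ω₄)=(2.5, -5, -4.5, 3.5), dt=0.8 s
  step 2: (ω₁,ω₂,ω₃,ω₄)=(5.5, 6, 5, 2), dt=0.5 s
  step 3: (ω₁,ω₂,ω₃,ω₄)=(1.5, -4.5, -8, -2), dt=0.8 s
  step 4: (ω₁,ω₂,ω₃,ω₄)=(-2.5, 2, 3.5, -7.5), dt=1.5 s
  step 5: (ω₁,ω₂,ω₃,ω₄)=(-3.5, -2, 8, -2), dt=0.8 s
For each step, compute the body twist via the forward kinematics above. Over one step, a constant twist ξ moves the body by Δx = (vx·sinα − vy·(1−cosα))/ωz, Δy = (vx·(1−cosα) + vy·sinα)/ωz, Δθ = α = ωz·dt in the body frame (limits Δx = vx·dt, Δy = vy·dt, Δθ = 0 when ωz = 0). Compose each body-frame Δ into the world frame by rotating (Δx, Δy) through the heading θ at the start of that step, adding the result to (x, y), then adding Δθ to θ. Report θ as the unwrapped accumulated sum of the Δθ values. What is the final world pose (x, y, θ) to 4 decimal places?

(0.0313, 0.1618, -0.8700)

step 1: ξ=(vx,vy,ωz)=(-0.0525, -0.2325, 0.0250), dt=0.8 → body Δ=(-0.0401, -0.1864, 0.0200) → world pose (-0.0401, -0.1864, 0.0200)
step 2: ξ=(vx,vy,ωz)=(0.2775, 0.0525, -0.1250), dt=0.5 → body Δ=(0.1395, 0.0219, -0.0625) → world pose (0.0989, -0.1617, -0.0425)
step 3: ξ=(vx,vy,ωz)=(-0.1950, -0.1800, 0.0000), dt=0.8 → body Δ=(-0.1560, -0.1440, 0.0000) → world pose (-0.0631, -0.2990, -0.0425)
step 4: ξ=(vx,vy,ωz)=(-0.0675, 0.2325, -0.3250), dt=1.5 → body Δ=(-0.0139, 0.3593, -0.4875) → world pose (-0.0618, 0.0606, -0.5300)
step 5: ξ=(vx,vy,ωz)=(0.0075, 0.1725, -0.4250), dt=0.8 → body Δ=(0.0291, 0.1343, -0.3400) → world pose (0.0313, 0.1618, -0.8700)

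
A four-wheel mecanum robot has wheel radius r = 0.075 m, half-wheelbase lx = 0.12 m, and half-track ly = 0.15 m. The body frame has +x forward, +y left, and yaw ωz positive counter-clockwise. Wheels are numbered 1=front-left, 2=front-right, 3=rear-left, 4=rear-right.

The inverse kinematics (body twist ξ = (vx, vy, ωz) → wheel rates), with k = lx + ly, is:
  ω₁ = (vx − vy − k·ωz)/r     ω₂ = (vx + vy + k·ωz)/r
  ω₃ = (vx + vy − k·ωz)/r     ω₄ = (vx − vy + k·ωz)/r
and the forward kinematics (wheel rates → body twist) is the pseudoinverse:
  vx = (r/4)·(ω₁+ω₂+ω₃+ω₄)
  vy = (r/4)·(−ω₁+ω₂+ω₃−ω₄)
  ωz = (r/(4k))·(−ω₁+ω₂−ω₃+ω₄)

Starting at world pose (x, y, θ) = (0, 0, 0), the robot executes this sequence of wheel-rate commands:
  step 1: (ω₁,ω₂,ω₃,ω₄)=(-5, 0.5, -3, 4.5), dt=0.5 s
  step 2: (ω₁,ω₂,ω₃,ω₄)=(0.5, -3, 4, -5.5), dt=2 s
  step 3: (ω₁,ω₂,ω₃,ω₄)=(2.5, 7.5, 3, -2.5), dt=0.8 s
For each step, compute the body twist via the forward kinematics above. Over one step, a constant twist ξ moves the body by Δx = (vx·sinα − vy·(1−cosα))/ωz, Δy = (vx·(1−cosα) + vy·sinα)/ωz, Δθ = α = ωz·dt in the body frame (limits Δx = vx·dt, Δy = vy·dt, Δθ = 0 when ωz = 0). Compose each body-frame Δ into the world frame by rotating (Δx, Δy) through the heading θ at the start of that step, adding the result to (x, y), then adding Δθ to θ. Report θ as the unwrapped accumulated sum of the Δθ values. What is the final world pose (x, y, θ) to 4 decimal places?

step 1: ξ=(vx,vy,ωz)=(-0.0563, -0.0375, 0.9028), dt=0.5 → body Δ=(-0.0230, -0.0244, 0.4514) → world pose (-0.0230, -0.0244, 0.4514)
step 2: ξ=(vx,vy,ωz)=(-0.0750, 0.1125, -0.9028), dt=2.0 → body Δ=(0.0728, 0.2236, -1.8056) → world pose (-0.0550, 0.2086, -1.3542)
step 3: ξ=(vx,vy,ωz)=(0.1969, 0.1969, -0.0347), dt=0.8 → body Δ=(0.1597, 0.1553, -0.0278) → world pose (0.1309, 0.0860, -1.3819)

(0.1309, 0.0860, -1.3819)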